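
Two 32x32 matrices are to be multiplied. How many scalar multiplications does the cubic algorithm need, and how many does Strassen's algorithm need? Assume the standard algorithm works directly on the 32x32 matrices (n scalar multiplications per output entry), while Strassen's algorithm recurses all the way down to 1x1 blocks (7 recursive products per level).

Matrix multiplication for 32x32 matrices:

Standard algorithm: 32^3 = 32768 multiplications
Strassen's algorithm: 7^(log2(32)) = 7^5 = 16807 multiplications
Savings: 32768 - 16807 = 15961 multiplications

Standard: 32768 multiplications (32^3). Strassen: 16807 multiplications (7^5). Strassen reduces 8 recursive multiplications to 7 at each level.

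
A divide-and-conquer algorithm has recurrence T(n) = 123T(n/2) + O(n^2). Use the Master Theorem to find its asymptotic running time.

Master Theorem for T(n) = 123T(n/2) + O(n^2):

a = 123, b = 2, c = 2
log_b(a) = log_2(123) = 6.9425

Case 1: c = 2 < log_2(123) = 6.9425
T(n) = O(n^(log_2 123))

For T(n) = 123T(n/2) + O(n^2): log_2(123) = 6.9425. This is Case 1 of the Master Theorem (c < log_b(a), work dominated by leaves), giving O(n^(log_2 123)).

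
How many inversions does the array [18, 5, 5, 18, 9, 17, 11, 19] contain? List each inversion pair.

Finding inversions in [18, 5, 5, 18, 9, 17, 11, 19]:

(0, 1): arr[0]=18 > arr[1]=5
(0, 2): arr[0]=18 > arr[2]=5
(0, 4): arr[0]=18 > arr[4]=9
(0, 5): arr[0]=18 > arr[5]=17
(0, 6): arr[0]=18 > arr[6]=11
(3, 4): arr[3]=18 > arr[4]=9
(3, 5): arr[3]=18 > arr[5]=17
(3, 6): arr[3]=18 > arr[6]=11
(5, 6): arr[5]=17 > arr[6]=11

Total inversions: 9

The array has 9 inversion(s): (0,1), (0,2), (0,4), (0,5), (0,6), (3,4), (3,5), (3,6), (5,6). Each pair (i,j) satisfies i < j and arr[i] > arr[j].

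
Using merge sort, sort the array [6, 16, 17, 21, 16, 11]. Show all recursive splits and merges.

Merge sort trace:

Split: [6, 16, 17, 21, 16, 11] -> [6, 16, 17] and [21, 16, 11]
  Split: [6, 16, 17] -> [6] and [16, 17]
    Split: [16, 17] -> [16] and [17]
    Merge: [16] + [17] -> [16, 17]
  Merge: [6] + [16, 17] -> [6, 16, 17]
  Split: [21, 16, 11] -> [21] and [16, 11]
    Split: [16, 11] -> [16] and [11]
    Merge: [16] + [11] -> [11, 16]
  Merge: [21] + [11, 16] -> [11, 16, 21]
Merge: [6, 16, 17] + [11, 16, 21] -> [6, 11, 16, 16, 17, 21]

Final sorted array: [6, 11, 16, 16, 17, 21]

The merge sort proceeds by recursively splitting the array and merging sorted halves.
After all merges, the sorted array is [6, 11, 16, 16, 17, 21].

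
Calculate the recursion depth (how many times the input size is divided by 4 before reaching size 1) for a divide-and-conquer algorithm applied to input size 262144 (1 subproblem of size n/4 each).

For divide and conquer with division factor 4:

Problem sizes at each level:
Level 0: 262144
Level 1: 65536
Level 2: 16384
Level 3: 4096
Level 4: 1024
Level 5: 256
Level 6: 64
Level 7: 16
Level 8: 4
Level 9: 1

The root is level 0 and the size-1 base case is level 9 (the tree spans levels 0 through 9, i.e. 10 levels counting the root), so the depth is the number of divisions: log_4(262144) = 9

The recursion tree depth is log_4(262144) = 9. At each level, the problem size is divided by 4, so it takes 9 divisions to reduce to a base case of size 1. The algorithm makes 1 recursive call at each level.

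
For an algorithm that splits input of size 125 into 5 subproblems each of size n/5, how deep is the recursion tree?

For divide and conquer with division factor 5:

Problem sizes at each level:
Level 0: 125
Level 1: 25
Level 2: 5
Level 3: 1

The root is level 0 and the size-1 base case is level 3 (the tree spans levels 0 through 3, i.e. 4 levels counting the root), so the depth is the number of divisions: log_5(125) = 3

The recursion tree depth is log_5(125) = 3. At each level, the problem size is divided by 5, so it takes 3 divisions to reduce to a base case of size 1. The algorithm makes 5 recursive calls at each level.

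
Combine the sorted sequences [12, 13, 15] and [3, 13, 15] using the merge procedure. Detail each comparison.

Merging process:

Compare 12 vs 3: take 3 from right. Merged: [3]
Compare 12 vs 13: take 12 from left. Merged: [3, 12]
Compare 13 vs 13: take 13 from left. Merged: [3, 12, 13]
Compare 15 vs 13: take 13 from right. Merged: [3, 12, 13, 13]
Compare 15 vs 15: take 15 from left. Merged: [3, 12, 13, 13, 15]
Append remaining from right: [15]. Merged: [3, 12, 13, 13, 15, 15]

Final merged array: [3, 12, 13, 13, 15, 15]
Total comparisons: 5

The merged array is [3, 12, 13, 13, 15, 15], requiring 5 comparisons. The merge step runs in O(n) time where n is the total number of elements.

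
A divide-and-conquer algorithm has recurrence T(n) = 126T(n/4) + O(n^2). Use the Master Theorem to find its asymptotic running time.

Master Theorem for T(n) = 126T(n/4) + O(n^2):

a = 126, b = 4, c = 2
log_b(a) = log_4(126) = 3.4886

Case 1: c = 2 < log_4(126) = 3.4886
T(n) = O(n^(log_4 126))

For T(n) = 126T(n/4) + O(n^2): log_4(126) = 3.4886. This is Case 1 of the Master Theorem (c < log_b(a), work dominated by leaves), giving O(n^(log_4 126)).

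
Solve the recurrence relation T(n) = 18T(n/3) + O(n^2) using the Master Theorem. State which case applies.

Master Theorem for T(n) = 18T(n/3) + O(n^2):

a = 18, b = 3, c = 2
log_b(a) = log_3(18) = 2.6309

Case 1: c = 2 < log_3(18) = 2.6309
T(n) = O(n^(log_3 18))

For T(n) = 18T(n/3) + O(n^2): log_3(18) = 2.6309. This is Case 1 of the Master Theorem (c < log_b(a), work dominated by leaves), giving O(n^(log_3 18)).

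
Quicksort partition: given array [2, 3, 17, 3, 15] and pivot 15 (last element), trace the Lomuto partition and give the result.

Lomuto partition with pivot = 15:

Initial array: [2, 3, 17, 3, 15]

arr[0]=2 <= 15: swap with position 0, array becomes [2, 3, 17, 3, 15]
arr[1]=3 <= 15: swap with position 1, array becomes [2, 3, 17, 3, 15]
arr[2]=17 > 15: no swap
arr[3]=3 <= 15: swap with position 2, array becomes [2, 3, 3, 17, 15]

Place pivot at position 3: [2, 3, 3, 15, 17]
Pivot position: 3

After partitioning with pivot 15, the array becomes [2, 3, 3, 15, 17]. The pivot is placed at index 3. All elements to the left of the pivot are <= 15, and all elements to the right are > 15.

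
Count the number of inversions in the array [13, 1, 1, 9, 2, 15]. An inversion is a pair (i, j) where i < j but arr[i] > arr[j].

Finding inversions in [13, 1, 1, 9, 2, 15]:

(0, 1): arr[0]=13 > arr[1]=1
(0, 2): arr[0]=13 > arr[2]=1
(0, 3): arr[0]=13 > arr[3]=9
(0, 4): arr[0]=13 > arr[4]=2
(3, 4): arr[3]=9 > arr[4]=2

Total inversions: 5

The array has 5 inversion(s): (0,1), (0,2), (0,3), (0,4), (3,4). Each pair (i,j) satisfies i < j and arr[i] > arr[j].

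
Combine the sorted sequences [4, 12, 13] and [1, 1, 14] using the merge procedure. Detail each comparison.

Merging process:

Compare 4 vs 1: take 1 from right. Merged: [1]
Compare 4 vs 1: take 1 from right. Merged: [1, 1]
Compare 4 vs 14: take 4 from left. Merged: [1, 1, 4]
Compare 12 vs 14: take 12 from left. Merged: [1, 1, 4, 12]
Compare 13 vs 14: take 13 from left. Merged: [1, 1, 4, 12, 13]
Append remaining from right: [14]. Merged: [1, 1, 4, 12, 13, 14]

Final merged array: [1, 1, 4, 12, 13, 14]
Total comparisons: 5

The merged array is [1, 1, 4, 12, 13, 14], requiring 5 comparisons. The merge step runs in O(n) time where n is the total number of elements.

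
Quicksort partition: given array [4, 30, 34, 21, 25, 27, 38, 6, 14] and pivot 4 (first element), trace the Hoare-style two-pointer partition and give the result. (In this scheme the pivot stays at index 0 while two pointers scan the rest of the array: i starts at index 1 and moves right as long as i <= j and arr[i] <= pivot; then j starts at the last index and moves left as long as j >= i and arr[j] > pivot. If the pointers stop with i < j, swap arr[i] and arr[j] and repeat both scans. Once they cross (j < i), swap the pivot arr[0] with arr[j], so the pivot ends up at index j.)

Hoare-style two-pointer partition with pivot = 4:

Initial array: [4, 30, 34, 21, 25, 27, 38, 6, 14]

Pointers start at i = 1, j = 8.
i ends at 1, j ends at 0: the pointers have crossed (j < i), so scanning stops.

j = 0, so swapping arr[0] with arr[j] leaves the pivot at position 0: [4, 30, 34, 21, 25, 27, 38, 6, 14]
Pivot position: 0

After partitioning with pivot 4, the array becomes [4, 30, 34, 21, 25, 27, 38, 6, 14]. The pivot is placed at index 0. All elements to the left of the pivot are <= 4, and all elements to the right are > 4.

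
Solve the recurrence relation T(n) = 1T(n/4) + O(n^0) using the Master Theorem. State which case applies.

Master Theorem for T(n) = 1T(n/4) + O(n^0):

a = 1, b = 4, c = 0
log_b(a) = log_4(1) = 0.0000

Case 2: c = 0 = log_4(1) = 0.0000
T(n) = O(n^0 log n) = O(log n)

For T(n) = 1T(n/4) + O(n^0): log_4(1) = 0.0000. This is Case 2 of the Master Theorem (c = log_b(a), equal work at all levels), giving O(log n).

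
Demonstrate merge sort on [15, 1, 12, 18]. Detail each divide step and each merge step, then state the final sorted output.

Merge sort trace:

Split: [15, 1, 12, 18] -> [15, 1] and [12, 18]
  Split: [15, 1] -> [15] and [1]
  Merge: [15] + [1] -> [1, 15]
  Split: [12, 18] -> [12] and [18]
  Merge: [12] + [18] -> [12, 18]
Merge: [1, 15] + [12, 18] -> [1, 12, 15, 18]

Final sorted array: [1, 12, 15, 18]

The merge sort proceeds by recursively splitting the array and merging sorted halves.
After all merges, the sorted array is [1, 12, 15, 18].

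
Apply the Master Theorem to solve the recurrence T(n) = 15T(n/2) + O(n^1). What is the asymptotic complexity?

Master Theorem for T(n) = 15T(n/2) + O(n^1):

a = 15, b = 2, c = 1
log_b(a) = log_2(15) = 3.9069

Case 1: c = 1 < log_2(15) = 3.9069
T(n) = O(n^(log_2 15))

For T(n) = 15T(n/2) + O(n^1): log_2(15) = 3.9069. This is Case 1 of the Master Theorem (c < log_b(a), work dominated by leaves), giving O(n^(log_2 15)).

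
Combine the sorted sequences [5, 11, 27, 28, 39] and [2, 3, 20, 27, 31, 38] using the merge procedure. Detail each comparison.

Merging process:

Compare 5 vs 2: take 2 from right. Merged: [2]
Compare 5 vs 3: take 3 from right. Merged: [2, 3]
Compare 5 vs 20: take 5 from left. Merged: [2, 3, 5]
Compare 11 vs 20: take 11 from left. Merged: [2, 3, 5, 11]
Compare 27 vs 20: take 20 from right. Merged: [2, 3, 5, 11, 20]
Compare 27 vs 27: take 27 from left. Merged: [2, 3, 5, 11, 20, 27]
Compare 28 vs 27: take 27 from right. Merged: [2, 3, 5, 11, 20, 27, 27]
Compare 28 vs 31: take 28 from left. Merged: [2, 3, 5, 11, 20, 27, 27, 28]
Compare 39 vs 31: take 31 from right. Merged: [2, 3, 5, 11, 20, 27, 27, 28, 31]
Compare 39 vs 38: take 38 from right. Merged: [2, 3, 5, 11, 20, 27, 27, 28, 31, 38]
Append remaining from left: [39]. Merged: [2, 3, 5, 11, 20, 27, 27, 28, 31, 38, 39]

Final merged array: [2, 3, 5, 11, 20, 27, 27, 28, 31, 38, 39]
Total comparisons: 10

The merged array is [2, 3, 5, 11, 20, 27, 27, 28, 31, 38, 39], requiring 10 comparisons. The merge step runs in O(n) time where n is the total number of elements.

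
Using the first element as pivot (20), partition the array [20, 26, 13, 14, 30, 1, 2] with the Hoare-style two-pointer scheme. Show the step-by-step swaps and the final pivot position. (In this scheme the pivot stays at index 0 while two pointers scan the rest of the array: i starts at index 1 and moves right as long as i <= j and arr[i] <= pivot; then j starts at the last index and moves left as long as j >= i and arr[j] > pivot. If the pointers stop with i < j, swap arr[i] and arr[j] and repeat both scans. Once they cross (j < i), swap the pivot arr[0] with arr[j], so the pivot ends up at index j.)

Hoare-style two-pointer partition with pivot = 20:

Initial array: [20, 26, 13, 14, 30, 1, 2]

Pointers start at i = 1, j = 6.
i stops at index 1 (arr[1]=26 > 20), j stops at index 6 (arr[6]=2 <= 20): swap arr[1] and arr[6], array becomes [20, 2, 13, 14, 30, 1, 26]
i stops at index 4 (arr[4]=30 > 20), j stops at index 5 (arr[5]=1 <= 20): swap arr[4] and arr[5], array becomes [20, 2, 13, 14, 1, 30, 26]
i ends at 5, j ends at 4: the pointers have crossed (j < i), so scanning stops.

Swap pivot arr[0] with arr[4] to place pivot at position 4: [1, 2, 13, 14, 20, 30, 26]
Pivot position: 4

After partitioning with pivot 20, the array becomes [1, 2, 13, 14, 20, 30, 26]. The pivot is placed at index 4. All elements to the left of the pivot are <= 20, and all elements to the right are > 20.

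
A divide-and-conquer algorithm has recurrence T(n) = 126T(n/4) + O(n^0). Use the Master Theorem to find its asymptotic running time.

Master Theorem for T(n) = 126T(n/4) + O(n^0):

a = 126, b = 4, c = 0
log_b(a) = log_4(126) = 3.4886

Case 1: c = 0 < log_4(126) = 3.4886
T(n) = O(n^(log_4 126))

For T(n) = 126T(n/4) + O(n^0): log_4(126) = 3.4886. This is Case 1 of the Master Theorem (c < log_b(a), work dominated by leaves), giving O(n^(log_4 126)).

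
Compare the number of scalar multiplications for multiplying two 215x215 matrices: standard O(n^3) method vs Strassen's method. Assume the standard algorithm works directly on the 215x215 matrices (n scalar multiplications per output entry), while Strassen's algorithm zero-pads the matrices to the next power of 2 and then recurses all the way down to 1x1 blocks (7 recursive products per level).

Matrix multiplication for 215x215 matrices:

Strassen's algorithm requires power-of-2 dimensions. Pad 215x215 to 256x256 (next power of 2).

Standard algorithm: 215^3 = 9938375 multiplications
Strassen's algorithm: 7^(log2(256)) = 7^8 = 5764801 multiplications
Savings: 9938375 - 5764801 = 4173574 multiplications

Standard: 9938375 multiplications (215^3). Strassen: 5764801 multiplications (7^8, after padding to 256x256). Strassen reduces 8 recursive multiplications to 7 at each level.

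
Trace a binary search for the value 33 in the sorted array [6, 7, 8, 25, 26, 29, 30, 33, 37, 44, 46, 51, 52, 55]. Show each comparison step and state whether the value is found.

Binary search for 33 in [6, 7, 8, 25, 26, 29, 30, 33, 37, 44, 46, 51, 52, 55]:

lo=0, hi=13, mid=6, arr[mid]=30 -> 30 < 33, search right half
lo=7, hi=13, mid=10, arr[mid]=46 -> 46 > 33, search left half
lo=7, hi=9, mid=8, arr[mid]=37 -> 37 > 33, search left half
lo=7, hi=7, mid=7, arr[mid]=33 -> Found target at index 7!

Binary search finds 33 at index 7 after 4 comparisons. The search repeatedly halves the search space by comparing with the middle element.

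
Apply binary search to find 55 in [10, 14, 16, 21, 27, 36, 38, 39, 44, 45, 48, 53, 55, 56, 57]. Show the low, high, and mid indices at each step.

Binary search for 55 in [10, 14, 16, 21, 27, 36, 38, 39, 44, 45, 48, 53, 55, 56, 57]:

lo=0, hi=14, mid=7, arr[mid]=39 -> 39 < 55, search right half
lo=8, hi=14, mid=11, arr[mid]=53 -> 53 < 55, search right half
lo=12, hi=14, mid=13, arr[mid]=56 -> 56 > 55, search left half
lo=12, hi=12, mid=12, arr[mid]=55 -> Found target at index 12!

Binary search finds 55 at index 12 after 4 comparisons. The search repeatedly halves the search space by comparing with the middle element.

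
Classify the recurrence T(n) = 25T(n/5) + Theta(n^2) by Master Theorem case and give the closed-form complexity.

Master Theorem for T(n) = 25T(n/5) + O(n^2):

a = 25, b = 5, c = 2
log_b(a) = log_5(25) = 2.0000

Case 2: c = 2 = log_5(25) = 2.0000
T(n) = O(n^2 log n) = O(n^2 log n)

For T(n) = 25T(n/5) + O(n^2): log_5(25) = 2.0000. This is Case 2 of the Master Theorem (c = log_b(a), equal work at all levels), giving O(n^2 log n).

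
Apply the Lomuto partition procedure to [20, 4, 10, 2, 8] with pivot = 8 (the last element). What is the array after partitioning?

Lomuto partition with pivot = 8:

Initial array: [20, 4, 10, 2, 8]

arr[0]=20 > 8: no swap
arr[1]=4 <= 8: swap with position 0, array becomes [4, 20, 10, 2, 8]
arr[2]=10 > 8: no swap
arr[3]=2 <= 8: swap with position 1, array becomes [4, 2, 10, 20, 8]

Place pivot at position 2: [4, 2, 8, 20, 10]
Pivot position: 2

After partitioning with pivot 8, the array becomes [4, 2, 8, 20, 10]. The pivot is placed at index 2. All elements to the left of the pivot are <= 8, and all elements to the right are > 8.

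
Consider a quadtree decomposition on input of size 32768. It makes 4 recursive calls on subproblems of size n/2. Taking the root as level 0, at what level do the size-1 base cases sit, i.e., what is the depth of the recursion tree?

For divide and conquer with division factor 2:

Problem sizes at each level:
Level 0: 32768
Level 1: 16384
Level 2: 8192
Level 3: 4096
Level 4: 2048
Level 5: 1024
Level 6: 512
Level 7: 256
Level 8: 128
Level 9: 64
Level 10: 32
Level 11: 16
Level 12: 8
Level 13: 4
Level 14: 2
Level 15: 1

The root is level 0 and the size-1 base case is level 15 (the tree spans levels 0 through 15, i.e. 16 levels counting the root), so the depth is the number of divisions: log_2(32768) = 15

The recursion tree depth is log_2(32768) = 15. At each level, the problem size is divided by 2, so it takes 15 divisions to reduce to a base case of size 1. The algorithm makes 4 recursive calls at each level.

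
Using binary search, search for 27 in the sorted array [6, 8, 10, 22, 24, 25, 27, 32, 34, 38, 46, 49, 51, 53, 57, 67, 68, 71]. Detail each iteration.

Binary search for 27 in [6, 8, 10, 22, 24, 25, 27, 32, 34, 38, 46, 49, 51, 53, 57, 67, 68, 71]:

lo=0, hi=17, mid=8, arr[mid]=34 -> 34 > 27, search left half
lo=0, hi=7, mid=3, arr[mid]=22 -> 22 < 27, search right half
lo=4, hi=7, mid=5, arr[mid]=25 -> 25 < 27, search right half
lo=6, hi=7, mid=6, arr[mid]=27 -> Found target at index 6!

Binary search finds 27 at index 6 after 4 comparisons. The search repeatedly halves the search space by comparing with the middle element.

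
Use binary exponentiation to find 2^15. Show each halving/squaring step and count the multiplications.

Computing 2^15 by squaring (build up from 2^1; each line after the first costs one multiplication):

2^1 = 2
2^2 = (2^1)^2 = 2^2 = 4
2^3 = 2 * 2^2 = 2 * 4 = 8
2^6 = (2^3)^2 = 8^2 = 64
2^7 = 2 * 2^6 = 2 * 64 = 128
2^14 = (2^7)^2 = 128^2 = 16384
2^15 = 2 * 2^14 = 2 * 16384 = 32768

Result: 32768
Multiplications needed: 6 (6 lines after 2^1)

2^15 = 32768. Using exponentiation by squaring, this requires 6 multiplications. The key idea: if the exponent is even, square the half-power; if odd, multiply by the base once.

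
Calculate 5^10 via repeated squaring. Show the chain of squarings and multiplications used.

Computing 5^10 by squaring (build up from 5^1; each line after the first costs one multiplication):

5^1 = 5
5^2 = (5^1)^2 = 5^2 = 25
5^4 = (5^2)^2 = 25^2 = 625
5^5 = 5 * 5^4 = 5 * 625 = 3125
5^10 = (5^5)^2 = 3125^2 = 9765625

Result: 9765625
Multiplications needed: 4 (4 lines after 5^1)

5^10 = 9765625. Using exponentiation by squaring, this requires 4 multiplications. The key idea: if the exponent is even, square the half-power; if odd, multiply by the base once.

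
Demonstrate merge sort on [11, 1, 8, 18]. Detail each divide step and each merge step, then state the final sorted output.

Merge sort trace:

Split: [11, 1, 8, 18] -> [11, 1] and [8, 18]
  Split: [11, 1] -> [11] and [1]
  Merge: [11] + [1] -> [1, 11]
  Split: [8, 18] -> [8] and [18]
  Merge: [8] + [18] -> [8, 18]
Merge: [1, 11] + [8, 18] -> [1, 8, 11, 18]

Final sorted array: [1, 8, 11, 18]

The merge sort proceeds by recursively splitting the array and merging sorted halves.
After all merges, the sorted array is [1, 8, 11, 18].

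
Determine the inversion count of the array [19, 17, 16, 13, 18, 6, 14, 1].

Finding inversions in [19, 17, 16, 13, 18, 6, 14, 1]:

(0, 1): arr[0]=19 > arr[1]=17
(0, 2): arr[0]=19 > arr[2]=16
(0, 3): arr[0]=19 > arr[3]=13
(0, 4): arr[0]=19 > arr[4]=18
(0, 5): arr[0]=19 > arr[5]=6
(0, 6): arr[0]=19 > arr[6]=14
(0, 7): arr[0]=19 > arr[7]=1
(1, 2): arr[1]=17 > arr[2]=16
(1, 3): arr[1]=17 > arr[3]=13
(1, 5): arr[1]=17 > arr[5]=6
(1, 6): arr[1]=17 > arr[6]=14
(1, 7): arr[1]=17 > arr[7]=1
(2, 3): arr[2]=16 > arr[3]=13
(2, 5): arr[2]=16 > arr[5]=6
(2, 6): arr[2]=16 > arr[6]=14
(2, 7): arr[2]=16 > arr[7]=1
(3, 5): arr[3]=13 > arr[5]=6
(3, 7): arr[3]=13 > arr[7]=1
(4, 5): arr[4]=18 > arr[5]=6
(4, 6): arr[4]=18 > arr[6]=14
(4, 7): arr[4]=18 > arr[7]=1
(5, 7): arr[5]=6 > arr[7]=1
(6, 7): arr[6]=14 > arr[7]=1

Total inversions: 23

The array has 23 inversion(s): (0,1), (0,2), (0,3), (0,4), (0,5), (0,6), (0,7), (1,2), (1,3), (1,5), (1,6), (1,7), (2,3), (2,5), (2,6), (2,7), (3,5), (3,7), (4,5), (4,6), (4,7), (5,7), (6,7). Each pair (i,j) satisfies i < j and arr[i] > arr[j].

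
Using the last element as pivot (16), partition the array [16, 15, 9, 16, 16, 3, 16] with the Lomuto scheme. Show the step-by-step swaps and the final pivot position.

Lomuto partition with pivot = 16:

Initial array: [16, 15, 9, 16, 16, 3, 16]

arr[0]=16 <= 16: swap with position 0, array becomes [16, 15, 9, 16, 16, 3, 16]
arr[1]=15 <= 16: swap with position 1, array becomes [16, 15, 9, 16, 16, 3, 16]
arr[2]=9 <= 16: swap with position 2, array becomes [16, 15, 9, 16, 16, 3, 16]
arr[3]=16 <= 16: swap with position 3, array becomes [16, 15, 9, 16, 16, 3, 16]
arr[4]=16 <= 16: swap with position 4, array becomes [16, 15, 9, 16, 16, 3, 16]
arr[5]=3 <= 16: swap with position 5, array becomes [16, 15, 9, 16, 16, 3, 16]

Place pivot at position 6: [16, 15, 9, 16, 16, 3, 16]
Pivot position: 6

After partitioning with pivot 16, the array becomes [16, 15, 9, 16, 16, 3, 16]. The pivot is placed at index 6. All elements to the left of the pivot are <= 16, and all elements to the right are > 16.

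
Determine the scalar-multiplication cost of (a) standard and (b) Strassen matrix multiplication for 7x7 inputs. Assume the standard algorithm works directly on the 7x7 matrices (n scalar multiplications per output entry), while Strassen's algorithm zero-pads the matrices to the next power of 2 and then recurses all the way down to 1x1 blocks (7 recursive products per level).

Matrix multiplication for 7x7 matrices:

Strassen's algorithm requires power-of-2 dimensions. Pad 7x7 to 8x8 (next power of 2).

Standard algorithm: 7^3 = 343 multiplications
Strassen's algorithm: 7^(log2(8)) = 7^3 = 343 multiplications
Savings: 343 - 343 = 0 multiplications

Standard: 343 multiplications (7^3). Strassen: 343 multiplications (7^3, after padding to 8x8). Strassen reduces 8 recursive multiplications to 7 at each level.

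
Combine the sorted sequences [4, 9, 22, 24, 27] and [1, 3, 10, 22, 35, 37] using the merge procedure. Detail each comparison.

Merging process:

Compare 4 vs 1: take 1 from right. Merged: [1]
Compare 4 vs 3: take 3 from right. Merged: [1, 3]
Compare 4 vs 10: take 4 from left. Merged: [1, 3, 4]
Compare 9 vs 10: take 9 from left. Merged: [1, 3, 4, 9]
Compare 22 vs 10: take 10 from right. Merged: [1, 3, 4, 9, 10]
Compare 22 vs 22: take 22 from left. Merged: [1, 3, 4, 9, 10, 22]
Compare 24 vs 22: take 22 from right. Merged: [1, 3, 4, 9, 10, 22, 22]
Compare 24 vs 35: take 24 from left. Merged: [1, 3, 4, 9, 10, 22, 22, 24]
Compare 27 vs 35: take 27 from left. Merged: [1, 3, 4, 9, 10, 22, 22, 24, 27]
Append remaining from right: [35, 37]. Merged: [1, 3, 4, 9, 10, 22, 22, 24, 27, 35, 37]

Final merged array: [1, 3, 4, 9, 10, 22, 22, 24, 27, 35, 37]
Total comparisons: 9

The merged array is [1, 3, 4, 9, 10, 22, 22, 24, 27, 35, 37], requiring 9 comparisons. The merge step runs in O(n) time where n is the total number of elements.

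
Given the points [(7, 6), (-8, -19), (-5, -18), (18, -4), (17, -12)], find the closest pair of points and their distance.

Computing all pairwise distances among 5 points:

d((7, 6), (-8, -19)) = 29.1548
d((7, 6), (-5, -18)) = 26.8328
d((7, 6), (18, -4)) = 14.8661
d((7, 6), (17, -12)) = 20.5913
d((-8, -19), (-5, -18)) = 3.1623 <-- minimum
d((-8, -19), (18, -4)) = 30.0167
d((-8, -19), (17, -12)) = 25.9615
d((-5, -18), (18, -4)) = 26.9258
d((-5, -18), (17, -12)) = 22.8035
d((18, -4), (17, -12)) = 8.0623

Closest pair: (-8, -19) and (-5, -18) with distance 3.1623

The closest pair is (-8, -19) and (-5, -18) with Euclidean distance 3.1623. For 5 points, brute-force pairwise comparison is shown above. For large n, the divide-and-conquer algorithm (sort by x, recurse on halves, check the dividing strip) achieves O(n log n).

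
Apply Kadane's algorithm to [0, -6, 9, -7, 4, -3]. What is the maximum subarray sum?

Using Kadane's algorithm on [0, -6, 9, -7, 4, -3]:

Scanning through the array:
Position 1 (value -6): max_ending_here = -6, max_so_far = 0
Position 2 (value 9): max_ending_here = 9, max_so_far = 9
Position 3 (value -7): max_ending_here = 2, max_so_far = 9
Position 4 (value 4): max_ending_here = 6, max_so_far = 9
Position 5 (value -3): max_ending_here = 3, max_so_far = 9

Maximum subarray: [9]
Maximum sum: 9

The maximum subarray is [9] with sum 9. This subarray runs from index 2 to index 2.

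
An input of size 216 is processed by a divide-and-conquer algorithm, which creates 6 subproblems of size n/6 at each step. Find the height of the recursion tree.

For divide and conquer with division factor 6:

Problem sizes at each level:
Level 0: 216
Level 1: 36
Level 2: 6
Level 3: 1

The root is level 0 and the size-1 base case is level 3 (the tree spans levels 0 through 3, i.e. 4 levels counting the root), so the depth is the number of divisions: log_6(216) = 3

The recursion tree depth is log_6(216) = 3. At each level, the problem size is divided by 6, so it takes 3 divisions to reduce to a base case of size 1. The algorithm makes 6 recursive calls at each level.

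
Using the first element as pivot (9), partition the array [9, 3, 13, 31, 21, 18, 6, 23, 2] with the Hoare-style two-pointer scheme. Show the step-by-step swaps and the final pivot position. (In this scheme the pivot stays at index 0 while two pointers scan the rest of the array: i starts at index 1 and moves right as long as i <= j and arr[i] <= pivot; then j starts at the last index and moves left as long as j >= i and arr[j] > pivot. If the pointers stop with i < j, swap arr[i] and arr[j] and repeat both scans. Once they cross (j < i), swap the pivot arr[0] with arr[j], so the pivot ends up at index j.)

Hoare-style two-pointer partition with pivot = 9:

Initial array: [9, 3, 13, 31, 21, 18, 6, 23, 2]

Pointers start at i = 1, j = 8.
i stops at index 2 (arr[2]=13 > 9), j stops at index 8 (arr[8]=2 <= 9): swap arr[2] and arr[8], array becomes [9, 3, 2, 31, 21, 18, 6, 23, 13]
i stops at index 3 (arr[3]=31 > 9), j stops at index 6 (arr[6]=6 <= 9): swap arr[3] and arr[6], array becomes [9, 3, 2, 6, 21, 18, 31, 23, 13]
i ends at 4, j ends at 3: the pointers have crossed (j < i), so scanning stops.

Swap pivot arr[0] with arr[3] to place pivot at position 3: [6, 3, 2, 9, 21, 18, 31, 23, 13]
Pivot position: 3

After partitioning with pivot 9, the array becomes [6, 3, 2, 9, 21, 18, 31, 23, 13]. The pivot is placed at index 3. All elements to the left of the pivot are <= 9, and all elements to the right are > 9.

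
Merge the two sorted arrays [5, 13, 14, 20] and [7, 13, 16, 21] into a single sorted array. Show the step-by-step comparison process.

Merging process:

Compare 5 vs 7: take 5 from left. Merged: [5]
Compare 13 vs 7: take 7 from right. Merged: [5, 7]
Compare 13 vs 13: take 13 from left. Merged: [5, 7, 13]
Compare 14 vs 13: take 13 from right. Merged: [5, 7, 13, 13]
Compare 14 vs 16: take 14 from left. Merged: [5, 7, 13, 13, 14]
Compare 20 vs 16: take 16 from right. Merged: [5, 7, 13, 13, 14, 16]
Compare 20 vs 21: take 20 from left. Merged: [5, 7, 13, 13, 14, 16, 20]
Append remaining from right: [21]. Merged: [5, 7, 13, 13, 14, 16, 20, 21]

Final merged array: [5, 7, 13, 13, 14, 16, 20, 21]
Total comparisons: 7

The merged array is [5, 7, 13, 13, 14, 16, 20, 21], requiring 7 comparisons. The merge step runs in O(n) time where n is the total number of elements.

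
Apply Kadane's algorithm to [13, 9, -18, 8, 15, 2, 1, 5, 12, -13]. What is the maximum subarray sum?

Using Kadane's algorithm on [13, 9, -18, 8, 15, 2, 1, 5, 12, -13]:

Scanning through the array:
Position 1 (value 9): max_ending_here = 22, max_so_far = 22
Position 2 (value -18): max_ending_here = 4, max_so_far = 22
Position 3 (value 8): max_ending_here = 12, max_so_far = 22
Position 4 (value 15): max_ending_here = 27, max_so_far = 27
Position 5 (value 2): max_ending_here = 29, max_so_far = 29
Position 6 (value 1): max_ending_here = 30, max_so_far = 30
Position 7 (value 5): max_ending_here = 35, max_so_far = 35
Position 8 (value 12): max_ending_here = 47, max_so_far = 47
Position 9 (value -13): max_ending_here = 34, max_so_far = 47

Maximum subarray: [13, 9, -18, 8, 15, 2, 1, 5, 12]
Maximum sum: 47

The maximum subarray is [13, 9, -18, 8, 15, 2, 1, 5, 12] with sum 47. This subarray runs from index 0 to index 8.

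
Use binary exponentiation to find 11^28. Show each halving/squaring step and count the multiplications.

Computing 11^28 by squaring (build up from 11^1; each line after the first costs one multiplication):

11^1 = 11
11^2 = (11^1)^2 = 11^2 = 121
11^3 = 11 * 11^2 = 11 * 121 = 1331
11^6 = (11^3)^2 = 1331^2 = 1771561
11^7 = 11 * 11^6 = 11 * 1771561 = 19487171
11^14 = (11^7)^2 = 19487171^2 = 379749833583241
11^28 = (11^14)^2 = 379749833583241^2 = 144209936106499234037676064081

Result: 144209936106499234037676064081
Multiplications needed: 6 (6 lines after 11^1)

11^28 = 144209936106499234037676064081. Using exponentiation by squaring, this requires 6 multiplications. The key idea: if the exponent is even, square the half-power; if odd, multiply by the base once.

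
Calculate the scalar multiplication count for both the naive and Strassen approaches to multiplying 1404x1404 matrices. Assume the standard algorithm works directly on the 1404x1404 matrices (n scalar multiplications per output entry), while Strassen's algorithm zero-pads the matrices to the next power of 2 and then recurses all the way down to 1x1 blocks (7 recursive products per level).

Matrix multiplication for 1404x1404 matrices:

Strassen's algorithm requires power-of-2 dimensions. Pad 1404x1404 to 2048x2048 (next power of 2).

Standard algorithm: 1404^3 = 2767587264 multiplications
Strassen's algorithm: 7^(log2(2048)) = 7^11 = 1977326743 multiplications
Savings: 2767587264 - 1977326743 = 790260521 multiplications

Standard: 2767587264 multiplications (1404^3). Strassen: 1977326743 multiplications (7^11, after padding to 2048x2048). Strassen reduces 8 recursive multiplications to 7 at each level.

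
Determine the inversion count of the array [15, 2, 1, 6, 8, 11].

Finding inversions in [15, 2, 1, 6, 8, 11]:

(0, 1): arr[0]=15 > arr[1]=2
(0, 2): arr[0]=15 > arr[2]=1
(0, 3): arr[0]=15 > arr[3]=6
(0, 4): arr[0]=15 > arr[4]=8
(0, 5): arr[0]=15 > arr[5]=11
(1, 2): arr[1]=2 > arr[2]=1

Total inversions: 6

The array has 6 inversion(s): (0,1), (0,2), (0,3), (0,4), (0,5), (1,2). Each pair (i,j) satisfies i < j and arr[i] > arr[j].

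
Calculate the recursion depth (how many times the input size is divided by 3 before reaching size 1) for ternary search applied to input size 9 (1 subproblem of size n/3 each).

For divide and conquer with division factor 3:

Problem sizes at each level:
Level 0: 9
Level 1: 3
Level 2: 1

The root is level 0 and the size-1 base case is level 2 (the tree spans levels 0 through 2, i.e. 3 levels counting the root), so the depth is the number of divisions: log_3(9) = 2

The recursion tree depth is log_3(9) = 2. At each level, the problem size is divided by 3, so it takes 2 divisions to reduce to a base case of size 1. The algorithm makes 1 recursive call at each level.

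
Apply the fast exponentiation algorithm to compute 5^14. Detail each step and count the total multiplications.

Computing 5^14 by squaring (build up from 5^1; each line after the first costs one multiplication):

5^1 = 5
5^2 = (5^1)^2 = 5^2 = 25
5^3 = 5 * 5^2 = 5 * 25 = 125
5^6 = (5^3)^2 = 125^2 = 15625
5^7 = 5 * 5^6 = 5 * 15625 = 78125
5^14 = (5^7)^2 = 78125^2 = 6103515625

Result: 6103515625
Multiplications needed: 5 (5 lines after 5^1)

5^14 = 6103515625. Using exponentiation by squaring, this requires 5 multiplications. The key idea: if the exponent is even, square the half-power; if odd, multiply by the base once.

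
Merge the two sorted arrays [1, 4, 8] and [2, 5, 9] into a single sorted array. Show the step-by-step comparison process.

Merging process:

Compare 1 vs 2: take 1 from left. Merged: [1]
Compare 4 vs 2: take 2 from right. Merged: [1, 2]
Compare 4 vs 5: take 4 from left. Merged: [1, 2, 4]
Compare 8 vs 5: take 5 from right. Merged: [1, 2, 4, 5]
Compare 8 vs 9: take 8 from left. Merged: [1, 2, 4, 5, 8]
Append remaining from right: [9]. Merged: [1, 2, 4, 5, 8, 9]

Final merged array: [1, 2, 4, 5, 8, 9]
Total comparisons: 5

The merged array is [1, 2, 4, 5, 8, 9], requiring 5 comparisons. The merge step runs in O(n) time where n is the total number of elements.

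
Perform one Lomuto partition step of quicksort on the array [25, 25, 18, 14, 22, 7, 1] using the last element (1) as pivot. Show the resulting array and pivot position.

Lomuto partition with pivot = 1:

Initial array: [25, 25, 18, 14, 22, 7, 1]

arr[0]=25 > 1: no swap
arr[1]=25 > 1: no swap
arr[2]=18 > 1: no swap
arr[3]=14 > 1: no swap
arr[4]=22 > 1: no swap
arr[5]=7 > 1: no swap

Place pivot at position 0: [1, 25, 18, 14, 22, 7, 25]
Pivot position: 0

After partitioning with pivot 1, the array becomes [1, 25, 18, 14, 22, 7, 25]. The pivot is placed at index 0. All elements to the left of the pivot are <= 1, and all elements to the right are > 1.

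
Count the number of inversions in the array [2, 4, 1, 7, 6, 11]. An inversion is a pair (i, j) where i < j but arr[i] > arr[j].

Finding inversions in [2, 4, 1, 7, 6, 11]:

(0, 2): arr[0]=2 > arr[2]=1
(1, 2): arr[1]=4 > arr[2]=1
(3, 4): arr[3]=7 > arr[4]=6

Total inversions: 3

The array has 3 inversion(s): (0,2), (1,2), (3,4). Each pair (i,j) satisfies i < j and arr[i] > arr[j].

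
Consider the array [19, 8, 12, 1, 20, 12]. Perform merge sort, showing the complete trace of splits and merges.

Merge sort trace:

Split: [19, 8, 12, 1, 20, 12] -> [19, 8, 12] and [1, 20, 12]
  Split: [19, 8, 12] -> [19] and [8, 12]
    Split: [8, 12] -> [8] and [12]
    Merge: [8] + [12] -> [8, 12]
  Merge: [19] + [8, 12] -> [8, 12, 19]
  Split: [1, 20, 12] -> [1] and [20, 12]
    Split: [20, 12] -> [20] and [12]
    Merge: [20] + [12] -> [12, 20]
  Merge: [1] + [12, 20] -> [1, 12, 20]
Merge: [8, 12, 19] + [1, 12, 20] -> [1, 8, 12, 12, 19, 20]

Final sorted array: [1, 8, 12, 12, 19, 20]

The merge sort proceeds by recursively splitting the array and merging sorted halves.
After all merges, the sorted array is [1, 8, 12, 12, 19, 20].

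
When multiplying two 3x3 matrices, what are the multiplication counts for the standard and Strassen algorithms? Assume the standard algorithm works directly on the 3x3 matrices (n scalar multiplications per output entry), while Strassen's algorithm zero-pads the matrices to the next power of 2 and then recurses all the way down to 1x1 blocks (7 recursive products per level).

Matrix multiplication for 3x3 matrices:

Strassen's algorithm requires power-of-2 dimensions. Pad 3x3 to 4x4 (next power of 2).

Standard algorithm: 3^3 = 27 multiplications
Strassen's algorithm: 7^(log2(4)) = 7^2 = 49 multiplications
Difference: 27 - 49 = -22 (Strassen uses MORE here due to padding overhead — for small or just-over-power-of-2 n, padding can outweigh the per-level savings)

Standard: 27 multiplications (3^3). Strassen: 49 multiplications (7^2, after padding to 4x4). Strassen reduces 8 recursive multiplications to 7 at each level.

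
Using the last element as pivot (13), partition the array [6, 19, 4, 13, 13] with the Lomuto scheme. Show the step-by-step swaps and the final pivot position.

Lomuto partition with pivot = 13:

Initial array: [6, 19, 4, 13, 13]

arr[0]=6 <= 13: swap with position 0, array becomes [6, 19, 4, 13, 13]
arr[1]=19 > 13: no swap
arr[2]=4 <= 13: swap with position 1, array becomes [6, 4, 19, 13, 13]
arr[3]=13 <= 13: swap with position 2, array becomes [6, 4, 13, 19, 13]

Place pivot at position 3: [6, 4, 13, 13, 19]
Pivot position: 3

After partitioning with pivot 13, the array becomes [6, 4, 13, 13, 19]. The pivot is placed at index 3. All elements to the left of the pivot are <= 13, and all elements to the right are > 13.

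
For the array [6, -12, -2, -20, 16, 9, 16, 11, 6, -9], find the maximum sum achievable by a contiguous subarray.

Using Kadane's algorithm on [6, -12, -2, -20, 16, 9, 16, 11, 6, -9]:

Scanning through the array:
Position 1 (value -12): max_ending_here = -6, max_so_far = 6
Position 2 (value -2): max_ending_here = -2, max_so_far = 6
Position 3 (value -20): max_ending_here = -20, max_so_far = 6
Position 4 (value 16): max_ending_here = 16, max_so_far = 16
Position 5 (value 9): max_ending_here = 25, max_so_far = 25
Position 6 (value 16): max_ending_here = 41, max_so_far = 41
Position 7 (value 11): max_ending_here = 52, max_so_far = 52
Position 8 (value 6): max_ending_here = 58, max_so_far = 58
Position 9 (value -9): max_ending_here = 49, max_so_far = 58

Maximum subarray: [16, 9, 16, 11, 6]
Maximum sum: 58

The maximum subarray is [16, 9, 16, 11, 6] with sum 58. This subarray runs from index 4 to index 8.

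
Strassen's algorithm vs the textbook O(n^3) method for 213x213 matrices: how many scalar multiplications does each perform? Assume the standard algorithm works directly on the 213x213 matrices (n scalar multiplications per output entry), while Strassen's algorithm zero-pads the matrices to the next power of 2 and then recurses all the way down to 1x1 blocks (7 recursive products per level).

Matrix multiplication for 213x213 matrices:

Strassen's algorithm requires power-of-2 dimensions. Pad 213x213 to 256x256 (next power of 2).

Standard algorithm: 213^3 = 9663597 multiplications
Strassen's algorithm: 7^(log2(256)) = 7^8 = 5764801 multiplications
Savings: 9663597 - 5764801 = 3898796 multiplications

Standard: 9663597 multiplications (213^3). Strassen: 5764801 multiplications (7^8, after padding to 256x256). Strassen reduces 8 recursive multiplications to 7 at each level.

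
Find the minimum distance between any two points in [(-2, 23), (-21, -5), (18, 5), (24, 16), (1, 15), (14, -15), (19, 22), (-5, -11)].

Computing all pairwise distances among 8 points:

d((-2, 23), (-21, -5)) = 33.8378
d((-2, 23), (18, 5)) = 26.9072
d((-2, 23), (24, 16)) = 26.9258
d((-2, 23), (1, 15)) = 8.544
d((-2, 23), (14, -15)) = 41.2311
d((-2, 23), (19, 22)) = 21.0238
d((-2, 23), (-5, -11)) = 34.1321
d((-21, -5), (18, 5)) = 40.2616
d((-21, -5), (24, 16)) = 49.6588
d((-21, -5), (1, 15)) = 29.7321
d((-21, -5), (14, -15)) = 36.4005
d((-21, -5), (19, 22)) = 48.2597
d((-21, -5), (-5, -11)) = 17.088
d((18, 5), (24, 16)) = 12.53
d((18, 5), (1, 15)) = 19.7231
d((18, 5), (14, -15)) = 20.3961
d((18, 5), (19, 22)) = 17.0294
d((18, 5), (-5, -11)) = 28.0179
d((24, 16), (1, 15)) = 23.0217
d((24, 16), (14, -15)) = 32.573
d((24, 16), (19, 22)) = 7.8102 <-- minimum
d((24, 16), (-5, -11)) = 39.6232
d((1, 15), (14, -15)) = 32.6956
d((1, 15), (19, 22)) = 19.3132
d((1, 15), (-5, -11)) = 26.6833
d((14, -15), (19, 22)) = 37.3363
d((14, -15), (-5, -11)) = 19.4165
d((19, 22), (-5, -11)) = 40.8044

Closest pair: (24, 16) and (19, 22) with distance 7.8102

The closest pair is (24, 16) and (19, 22) with Euclidean distance 7.8102. For 8 points, brute-force pairwise comparison is shown above. For large n, the divide-and-conquer algorithm (sort by x, recurse on halves, check the dividing strip) achieves O(n log n).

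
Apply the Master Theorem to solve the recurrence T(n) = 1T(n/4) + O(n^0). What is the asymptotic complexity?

Master Theorem for T(n) = 1T(n/4) + O(n^0):

a = 1, b = 4, c = 0
log_b(a) = log_4(1) = 0.0000

Case 2: c = 0 = log_4(1) = 0.0000
T(n) = O(n^0 log n) = O(log n)

For T(n) = 1T(n/4) + O(n^0): log_4(1) = 0.0000. This is Case 2 of the Master Theorem (c = log_b(a), equal work at all levels), giving O(log n).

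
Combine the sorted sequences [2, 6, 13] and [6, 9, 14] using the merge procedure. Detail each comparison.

Merging process:

Compare 2 vs 6: take 2 from left. Merged: [2]
Compare 6 vs 6: take 6 from left. Merged: [2, 6]
Compare 13 vs 6: take 6 from right. Merged: [2, 6, 6]
Compare 13 vs 9: take 9 from right. Merged: [2, 6, 6, 9]
Compare 13 vs 14: take 13 from left. Merged: [2, 6, 6, 9, 13]
Append remaining from right: [14]. Merged: [2, 6, 6, 9, 13, 14]

Final merged array: [2, 6, 6, 9, 13, 14]
Total comparisons: 5

The merged array is [2, 6, 6, 9, 13, 14], requiring 5 comparisons. The merge step runs in O(n) time where n is the total number of elements.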